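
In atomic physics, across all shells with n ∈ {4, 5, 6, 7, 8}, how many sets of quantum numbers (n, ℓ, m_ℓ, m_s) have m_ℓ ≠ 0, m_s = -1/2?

Count contributing orbitals for each principal shell:
n=4 → 12; n=5 → 20; n=6 → 30; n=7 → 42; n=8 → 56.
Orbitals: 12 + 20 + 30 + 42 + 56 = 160. With m_s fixed to -1/2 there is one state per orbital, so 160 states.

160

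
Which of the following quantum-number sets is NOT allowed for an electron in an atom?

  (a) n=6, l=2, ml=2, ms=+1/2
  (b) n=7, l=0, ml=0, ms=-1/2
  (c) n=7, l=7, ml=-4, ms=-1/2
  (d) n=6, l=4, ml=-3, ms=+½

(c)

(c) has l = 7 ≥ n = 7, violating 0 ≤ l ≤ n−1.
The remaining sets (a), (b), (d) satisfy all four rules.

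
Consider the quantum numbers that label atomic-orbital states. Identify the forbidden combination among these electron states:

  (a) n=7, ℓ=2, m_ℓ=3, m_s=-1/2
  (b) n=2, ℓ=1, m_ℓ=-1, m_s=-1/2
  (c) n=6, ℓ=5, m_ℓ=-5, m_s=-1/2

(a) has |m_ℓ| = 3 > ℓ = 2, violating −ℓ ≤ m_ℓ ≤ ℓ.
The remaining sets (b), (c) satisfy all four rules.

(a)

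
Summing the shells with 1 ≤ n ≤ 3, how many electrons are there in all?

Shell n has n² orbitals: 1²=1 + 2²=4 + 3²=9 = 14 orbitals.
Two spin states per orbital: 2 × 14 = 28 electrons.

28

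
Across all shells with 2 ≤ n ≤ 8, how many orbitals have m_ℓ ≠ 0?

168

Treat each shell separately and count matching orbitals:
n=2 → 2; n=3 → 6; n=4 → 12; n=5 → 20; n=6 → 30; n=7 → 42; n=8 → 56.
Total orbitals: 2 + 6 + 12 + 20 + 30 + 42 + 56 = 168.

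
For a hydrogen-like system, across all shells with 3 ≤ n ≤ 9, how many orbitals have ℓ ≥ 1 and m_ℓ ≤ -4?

35

Count contributing orbitals for each principal shell:
n=5 → 1; n=6 → 3; n=7 → 6; n=8 → 10; n=9 → 15.
Total orbitals: 1 + 3 + 6 + 10 + 15 = 35.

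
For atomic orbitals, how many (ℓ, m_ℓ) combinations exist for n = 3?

The n = 3 shell contains n² = 3² = 9 orbitals.

9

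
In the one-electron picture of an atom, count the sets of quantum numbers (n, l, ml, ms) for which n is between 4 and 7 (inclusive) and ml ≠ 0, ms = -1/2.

Per-shell orbital counts meeting the constraint:
n=4 → 12; n=5 → 20; n=6 → 30; n=7 → 42.
Orbitals: 12 + 20 + 30 + 42 = 104. With ms fixed to -1/2 there is one state per orbital, so 104 states.

104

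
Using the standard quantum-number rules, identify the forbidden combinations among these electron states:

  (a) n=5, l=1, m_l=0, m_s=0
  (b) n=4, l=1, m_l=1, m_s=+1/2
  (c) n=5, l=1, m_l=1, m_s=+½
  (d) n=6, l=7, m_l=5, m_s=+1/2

(a) has m_s = 0, but an electron's spin must be ±1/2.
(d) has l = 7 ≥ n = 6, violating 0 ≤ l ≤ n−1.
The remaining sets (b), (c) satisfy all four rules.

(a) and (d)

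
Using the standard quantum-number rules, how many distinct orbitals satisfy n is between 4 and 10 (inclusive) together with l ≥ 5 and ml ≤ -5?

35

Count contributing orbitals for each principal shell:
n=6 → 1; n=7 → 3; n=8 → 6; n=9 → 10; n=10 → 15.
Total orbitals: 1 + 3 + 6 + 10 + 15 = 35.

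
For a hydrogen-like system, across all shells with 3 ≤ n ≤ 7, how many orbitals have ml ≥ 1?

55

Go shell by shell, enumerating (l, ml) with ml ≥ 1:
n=3 → 3; n=4 → 6; n=5 → 10; n=6 → 15; n=7 → 21.
Total orbitals: 3 + 6 + 10 + 15 + 21 = 55.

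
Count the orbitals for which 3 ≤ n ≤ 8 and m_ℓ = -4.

Count contributing orbitals for each principal shell:
n=5 → 1; n=6 → 2; n=7 → 3; n=8 → 4.
Total orbitals: 1 + 2 + 3 + 4 = 10.

10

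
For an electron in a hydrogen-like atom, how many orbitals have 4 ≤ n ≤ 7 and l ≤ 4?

Go shell by shell, enumerating (l, m_l) with l ≤ 4:
n=4 → 16; n=5 → 25; n=6 → 25; n=7 → 25.
Total orbitals: 16 + 25 + 25 + 25 = 91.

91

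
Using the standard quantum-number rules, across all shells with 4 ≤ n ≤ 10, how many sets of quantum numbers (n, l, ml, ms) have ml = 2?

70

Go shell by shell, enumerating (l, ml) with ml = 2:
n=4 → 2; n=5 → 3; n=6 → 4; n=7 → 5; n=8 → 6; n=9 → 7; n=10 → 8.
Orbitals: 2 + 3 + 4 + 5 + 6 + 7 + 8 = 35. Including both spin states (ms = ±1/2) gives 2 × 35 = 70 states.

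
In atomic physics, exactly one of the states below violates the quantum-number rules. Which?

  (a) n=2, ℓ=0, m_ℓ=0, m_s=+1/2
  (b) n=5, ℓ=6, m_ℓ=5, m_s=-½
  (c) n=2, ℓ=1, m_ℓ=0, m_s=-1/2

(b)

(b) has ℓ = 6 ≥ n = 5, violating 0 ≤ ℓ ≤ n−1.
The remaining sets (a), (c) satisfy all four rules.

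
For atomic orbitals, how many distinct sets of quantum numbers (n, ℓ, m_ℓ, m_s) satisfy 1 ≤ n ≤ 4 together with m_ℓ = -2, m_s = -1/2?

Per-shell orbital counts meeting the constraint:
n=3 → 1; n=4 → 2.
Orbitals: 1 + 2 = 3. With m_s fixed to -1/2 there is one state per orbital, so 3 states.

3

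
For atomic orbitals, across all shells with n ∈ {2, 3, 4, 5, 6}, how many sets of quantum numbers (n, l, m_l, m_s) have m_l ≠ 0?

140

Per-shell orbital counts meeting the constraint:
n=2 → 2; n=3 → 6; n=4 → 12; n=5 → 20; n=6 → 30.
Orbitals: 2 + 6 + 12 + 20 + 30 = 70. Including both spin states (m_s = ±1/2) gives 2 × 70 = 140 states.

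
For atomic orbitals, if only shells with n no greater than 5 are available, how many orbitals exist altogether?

Total orbitals = 1² + 2² + 3² + 4² + 5² = 55.

55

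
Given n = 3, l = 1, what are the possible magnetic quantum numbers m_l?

-1, 0, 1

m_l takes every integer from −l to +l. With l = 1 that gives the 3 values -1, 0, 1.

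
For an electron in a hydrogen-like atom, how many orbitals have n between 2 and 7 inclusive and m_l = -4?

6

Work shell by shell — for each n, count the (l, m_l) pairs that satisfy m_l = -4:
n=5 → 1; n=6 → 2; n=7 → 3.
Total orbitals: 1 + 2 + 3 = 6.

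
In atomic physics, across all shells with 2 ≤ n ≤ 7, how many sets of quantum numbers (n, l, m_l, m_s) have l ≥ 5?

Count contributing orbitals for each principal shell:
n=6 → 11; n=7 → 24.
Orbitals: 11 + 24 = 35. Including both spin states (m_s = ±1/2) gives 2 × 35 = 70 states.

70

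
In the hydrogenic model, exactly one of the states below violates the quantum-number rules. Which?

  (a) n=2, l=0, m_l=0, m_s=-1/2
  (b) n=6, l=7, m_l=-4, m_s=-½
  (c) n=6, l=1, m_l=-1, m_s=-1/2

(b)

(b) has l = 7 ≥ n = 6, violating 0 ≤ l ≤ n−1.
The remaining sets (a), (c) satisfy all four rules.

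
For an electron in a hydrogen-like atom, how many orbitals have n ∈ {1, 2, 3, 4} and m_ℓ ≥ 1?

Work shell by shell — for each n, count the (ℓ, m_ℓ) pairs that satisfy m_ℓ ≥ 1:
n=2 → 1; n=3 → 3; n=4 → 6.
Total orbitals: 1 + 3 + 6 = 10.

10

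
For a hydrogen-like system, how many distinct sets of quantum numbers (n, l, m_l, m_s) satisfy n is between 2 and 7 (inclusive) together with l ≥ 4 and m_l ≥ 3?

32

Per-shell orbital counts meeting the constraint:
n=5 → 2; n=6 → 5; n=7 → 9.
Orbitals: 2 + 5 + 9 = 16. Including both spin states (m_s = ±1/2) gives 2 × 16 = 32 states.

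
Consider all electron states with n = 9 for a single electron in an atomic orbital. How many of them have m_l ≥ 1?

72

The n = 9 shell has l = 0 through 8; check each.
Contributions: l=1 → 1; l=2 → 2; l=3 → 3; l=4 → 4; l=5 → 5; l=6 → 6; l=7 → 7; l=8 → 8.
Orbitals: 1 + 2 + 3 + 4 + 5 + 6 + 7 + 8 = 36. Each orbital carries two spin states, so 36 × 2 = 72 states.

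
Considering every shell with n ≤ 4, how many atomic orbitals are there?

30

Total orbitals = 1² + 2² + 3² + 4² = 30.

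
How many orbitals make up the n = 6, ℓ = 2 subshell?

5

A subshell has 2ℓ+1 orbitals; with ℓ = 2, that's 5.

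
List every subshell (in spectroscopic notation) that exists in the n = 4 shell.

4s, 4p, 4d, 4f

For n = 4, ℓ runs from 0 to 3. In spectroscopic notation ℓ = 0,1,2,… ↔ s,p,d,f,g,h,i, so the subshells are 4s, 4p, 4d, 4f.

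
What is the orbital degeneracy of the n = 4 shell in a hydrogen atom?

16

The n = 4 shell contains n² = 4² = 16 orbitals.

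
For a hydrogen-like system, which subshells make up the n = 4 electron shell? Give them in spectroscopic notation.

4s, 4p, 4d, 4f

For n = 4, ℓ runs from 0 to 3. In spectroscopic notation ℓ = 0,1,2,… ↔ s,p,d,f,g,h,i, so the subshells are 4s, 4p, 4d, 4f.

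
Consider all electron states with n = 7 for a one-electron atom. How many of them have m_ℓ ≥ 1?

42

Go through ℓ = 0, …, 6 (the values permitted for n = 7).
The (ℓ, m_ℓ) pairs meeting m_ℓ ≥ 1 give: ℓ=1 → 1; ℓ=2 → 2; ℓ=3 → 3; ℓ=4 → 4; ℓ=5 → 5; ℓ=6 → 6.
Orbitals: 1 + 2 + 3 + 4 + 5 + 6 = 21. Each orbital carries two spin states, so 21 × 2 = 42 states.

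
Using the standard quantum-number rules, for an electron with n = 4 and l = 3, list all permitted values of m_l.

-3, -2, -1, 0, 1, 2, 3

m_l takes every integer from −l to +l. With l = 3 that gives the 7 values -3, -2, -1, 0, 1, 2, 3.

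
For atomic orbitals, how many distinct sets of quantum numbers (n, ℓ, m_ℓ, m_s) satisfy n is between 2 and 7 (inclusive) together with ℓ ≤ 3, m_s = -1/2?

77

Work shell by shell — for each n, count the (ℓ, m_ℓ) pairs that satisfy ℓ ≤ 3:
n=2 → 4; n=3 → 9; n=4 → 16; n=5 → 16; n=6 → 16; n=7 → 16.
Orbitals: 4 + 9 + 16 + 16 + 16 + 16 = 77. With m_s fixed to -1/2 there is one state per orbital, so 77 states.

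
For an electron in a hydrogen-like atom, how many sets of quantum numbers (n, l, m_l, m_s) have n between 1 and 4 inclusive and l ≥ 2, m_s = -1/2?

17

Work shell by shell — for each n, count the (l, m_l) pairs that satisfy l ≥ 2:
n=3 → 5; n=4 → 12.
Orbitals: 5 + 12 = 17. With m_s fixed to -1/2 there is one state per orbital, so 17 states.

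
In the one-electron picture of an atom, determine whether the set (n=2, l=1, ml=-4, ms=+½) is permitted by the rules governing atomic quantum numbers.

No

The magnetic quantum number must satisfy −l ≤ ml ≤ l. With l = 1, ml can only be -1, 0, 1, so ml = -4 is forbidden.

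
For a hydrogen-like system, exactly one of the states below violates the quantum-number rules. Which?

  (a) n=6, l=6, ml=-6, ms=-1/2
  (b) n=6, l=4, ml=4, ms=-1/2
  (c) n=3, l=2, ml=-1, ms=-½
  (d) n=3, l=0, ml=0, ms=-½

(a) has l = 6 ≥ n = 6, violating 0 ≤ l ≤ n−1.
The remaining sets (b), (c), (d) satisfy all four rules.

(a)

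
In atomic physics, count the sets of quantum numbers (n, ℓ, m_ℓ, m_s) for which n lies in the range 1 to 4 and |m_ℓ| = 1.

Work shell by shell — for each n, count the (ℓ, m_ℓ) pairs that satisfy |m_ℓ| = 1:
n=2 → 2; n=3 → 4; n=4 → 6.
Orbitals: 2 + 4 + 6 = 12. Including both spin states (m_s = ±1/2) gives 2 × 12 = 24 states.

24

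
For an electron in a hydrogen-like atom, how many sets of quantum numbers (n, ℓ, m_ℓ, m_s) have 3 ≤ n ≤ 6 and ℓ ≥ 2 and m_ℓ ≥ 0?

Count contributing orbitals for each principal shell:
n=3 → 3; n=4 → 7; n=5 → 12; n=6 → 18.
Orbitals: 3 + 7 + 12 + 18 = 40. Including both spin states (m_s = ±1/2) gives 2 × 40 = 80 states.

80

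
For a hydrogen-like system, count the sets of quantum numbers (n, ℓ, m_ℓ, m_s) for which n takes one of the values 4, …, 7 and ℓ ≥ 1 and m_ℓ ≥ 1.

Treat each shell separately and count matching orbitals:
n=4 → 6; n=5 → 10; n=6 → 15; n=7 → 21.
Orbitals: 6 + 10 + 15 + 21 = 52. Including both spin states (m_s = ±1/2) gives 2 × 52 = 104 states.

104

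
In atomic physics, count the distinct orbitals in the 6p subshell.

3

A subshell has 2l+1 orbitals; with l = 1, that's 3.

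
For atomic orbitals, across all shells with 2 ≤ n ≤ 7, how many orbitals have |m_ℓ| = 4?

12

Count contributing orbitals for each principal shell:
n=5 → 2; n=6 → 4; n=7 → 6.
Total orbitals: 2 + 4 + 6 = 12.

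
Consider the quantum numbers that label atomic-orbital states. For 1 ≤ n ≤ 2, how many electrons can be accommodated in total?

Total orbitals = 1² + 2² = 5. Doubling for spin gives 10 electrons.

10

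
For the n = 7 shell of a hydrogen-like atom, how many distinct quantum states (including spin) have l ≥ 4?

66

The n = 7 shell has l = 0 through 6; check each.
Contributions: l=4 → 9; l=5 → 11; l=6 → 13.
Orbitals: 9 + 11 + 13 = 33. Each orbital carries two spin states, so 33 × 2 = 66 states.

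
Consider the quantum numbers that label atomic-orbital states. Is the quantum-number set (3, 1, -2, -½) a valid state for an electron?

The magnetic quantum number must satisfy −l ≤ m_l ≤ l. With l = 1, m_l can only be -1, 0, 1, so m_l = -2 is forbidden.

No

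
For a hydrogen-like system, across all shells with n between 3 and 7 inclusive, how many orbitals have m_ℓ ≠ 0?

Count contributing orbitals for each principal shell:
n=3 → 6; n=4 → 12; n=5 → 20; n=6 → 30; n=7 → 42.
Total orbitals: 6 + 12 + 20 + 30 + 42 = 110.

110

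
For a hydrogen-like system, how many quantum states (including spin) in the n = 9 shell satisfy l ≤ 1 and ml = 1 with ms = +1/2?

1

With n = 9 the allowed l are 0, 1, …, 8.
Orbitals with l ≤ 1 and ml = 1, by l: l=1 → 1.
Orbitals: 1. With ms fixed to a single value there is one state per orbital, giving 1 state.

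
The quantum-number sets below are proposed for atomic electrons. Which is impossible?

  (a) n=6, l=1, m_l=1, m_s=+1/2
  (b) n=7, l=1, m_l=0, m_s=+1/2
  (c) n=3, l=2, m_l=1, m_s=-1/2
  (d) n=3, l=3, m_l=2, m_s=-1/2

(d) has l = 3 ≥ n = 3, violating 0 ≤ l ≤ n−1.
The remaining sets (a), (b), (c) satisfy all four rules.

(d)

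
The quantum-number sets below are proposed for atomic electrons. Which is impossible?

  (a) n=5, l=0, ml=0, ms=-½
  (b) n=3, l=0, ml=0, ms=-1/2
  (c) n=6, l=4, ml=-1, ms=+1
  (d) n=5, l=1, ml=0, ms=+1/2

(c) has ms = +1, but an electron's spin must be ±1/2.
The remaining sets (a), (b), (d) satisfy all four rules.

(c)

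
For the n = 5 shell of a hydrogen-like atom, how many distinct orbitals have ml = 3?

The (l, ml) pairs meeting ml = 3 give: l=3 → 1; l=4 → 1.
Total orbitals: 1 + 1 = 2.

2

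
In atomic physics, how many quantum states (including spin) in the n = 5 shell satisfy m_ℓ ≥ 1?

With n = 5 the allowed ℓ are 0, 1, …, 4.
Orbitals with m_ℓ ≥ 1, by ℓ: ℓ=1 → 1; ℓ=2 → 2; ℓ=3 → 3; ℓ=4 → 4.
Orbitals: 1 + 2 + 3 + 4 = 10. Each orbital carries two spin states, so 10 × 2 = 20 states.

20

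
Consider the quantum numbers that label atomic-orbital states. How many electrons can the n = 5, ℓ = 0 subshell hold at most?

2

A subshell with ℓ = 0 has 2ℓ+1 = 1 orbital, each holding 2 electrons (spin ±1/2), so 1 × 2 = 2.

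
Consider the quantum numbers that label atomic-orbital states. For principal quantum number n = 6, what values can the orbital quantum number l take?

l is an integer with 0 ≤ l ≤ n−1, so for n = 6: l = 0, 1, 2, 3, 4, 5.

0, 1, 2, 3, 4, 5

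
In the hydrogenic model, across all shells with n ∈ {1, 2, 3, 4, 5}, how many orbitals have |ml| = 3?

Per-shell orbital counts meeting the constraint:
n=4 → 2; n=5 → 4.
Total orbitals: 2 + 4 = 6.

6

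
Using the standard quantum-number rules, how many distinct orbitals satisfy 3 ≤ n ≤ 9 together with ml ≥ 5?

20

For each n in the range, tally the orbitals obeying ml ≥ 5:
n=6 → 1; n=7 → 3; n=8 → 6; n=9 → 10.
Total orbitals: 1 + 3 + 6 + 10 = 20.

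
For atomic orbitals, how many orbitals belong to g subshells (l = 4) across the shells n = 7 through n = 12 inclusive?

A g subshell (l = 4) exists for every n ≥ 5, so shells n = 7, 8, 9, 10, 11, 12 each contribute one — 6 subshells.
Since each g subshell has 2·4+1 = 9 orbitals, the total is 6 × 9 = 54.

54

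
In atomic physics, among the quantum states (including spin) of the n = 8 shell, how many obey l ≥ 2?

120

Go through l = 0, …, 7 (the values permitted for n = 8).
The (l, ml) pairs meeting l ≥ 2 give: l=2 → 5; l=3 → 7; l=4 → 9; l=5 → 11; l=6 → 13; l=7 → 15.
Orbitals: 5 + 7 + 9 + 11 + 13 + 15 = 60. Each orbital carries two spin states, so 60 × 2 = 120 states.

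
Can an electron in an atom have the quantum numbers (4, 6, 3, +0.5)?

No

The orbital quantum number must satisfy 0 ≤ l ≤ n−1. With n = 4 the allowed l values are 0, 1, 2, 3, so l = 6 is out of range.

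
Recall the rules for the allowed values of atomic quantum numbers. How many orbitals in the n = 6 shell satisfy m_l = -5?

The n = 6 shell has l = 0 through 5; check each.
Orbitals with m_l = -5, by l: l=5 → 1.
Total orbitals: 1.

1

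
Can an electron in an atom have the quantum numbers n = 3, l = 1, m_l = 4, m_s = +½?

The magnetic quantum number must satisfy −l ≤ m_l ≤ l. With l = 1, m_l can only be -1, 0, 1, so m_l = 4 is forbidden.

Not allowed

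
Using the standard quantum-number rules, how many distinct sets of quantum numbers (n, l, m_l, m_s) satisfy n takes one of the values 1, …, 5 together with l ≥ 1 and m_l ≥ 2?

20

Treat each shell separately and count matching orbitals:
n=3 → 1; n=4 → 3; n=5 → 6.
Orbitals: 1 + 3 + 6 = 10. Including both spin states (m_s = ±1/2) gives 2 × 10 = 20 states.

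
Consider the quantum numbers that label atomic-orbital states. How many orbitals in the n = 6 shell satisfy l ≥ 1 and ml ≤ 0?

For n = 6, l ranges over 0 … 5.
Per l-value: l=1 → 2; l=2 → 3; l=3 → 4; l=4 → 5; l=5 → 6.
Total orbitals: 2 + 3 + 4 + 5 + 6 = 20.

20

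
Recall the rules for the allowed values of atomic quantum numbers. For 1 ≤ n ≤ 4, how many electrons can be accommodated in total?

60

Total orbitals = 1² + 2² + 3² + 4² = 30. Doubling for spin gives 60 electrons.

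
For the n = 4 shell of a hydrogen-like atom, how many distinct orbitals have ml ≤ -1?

6

For n = 4, l ranges over 0 … 3.
The (l, ml) pairs meeting ml ≤ -1 give: l=1 → 1; l=2 → 2; l=3 → 3.
Total orbitals: 1 + 2 + 3 = 6.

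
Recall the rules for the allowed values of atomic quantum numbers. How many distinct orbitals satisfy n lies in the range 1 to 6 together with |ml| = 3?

Work shell by shell — for each n, count the (l, ml) pairs that satisfy |ml| = 3:
n=4 → 2; n=5 → 4; n=6 → 6.
Total orbitals: 2 + 4 + 6 = 12.

12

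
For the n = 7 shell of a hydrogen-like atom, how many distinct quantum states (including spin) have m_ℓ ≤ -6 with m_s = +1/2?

1

Contributions: ℓ=6 → 1.
Orbitals: 1. With m_s fixed to a single value there is one state per orbital, giving 1 state.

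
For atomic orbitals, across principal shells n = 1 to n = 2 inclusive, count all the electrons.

Shell n has n² orbitals: 1²=1 + 2²=4 = 5 orbitals.
Two spin states per orbital: 2 × 5 = 10 electrons.

10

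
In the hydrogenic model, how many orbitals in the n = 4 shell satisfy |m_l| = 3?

The n = 4 shell has l = 0 through 3; check each.
Per l-value: l=3 → 2.
Total orbitals: 2.

2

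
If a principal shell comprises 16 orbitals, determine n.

n = 4

n² = 16 ⇒ n = 4.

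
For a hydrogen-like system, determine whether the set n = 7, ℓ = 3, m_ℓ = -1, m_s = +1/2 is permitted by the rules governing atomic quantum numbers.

n = 7 is a positive integer. ℓ = 3 satisfies 0 ≤ ℓ ≤ n−1 = 6. m_ℓ = -1 lies in the range −ℓ … +ℓ (here −3 … 3). m_s = +1/2 is one of ±1/2.
All four constraints are satisfied.

Allowed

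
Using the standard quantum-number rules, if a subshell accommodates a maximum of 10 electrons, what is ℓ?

ℓ = 2 (d)

2(2ℓ+1) = 10 ⇒ 2ℓ+1 = 5 ⇒ ℓ = 2.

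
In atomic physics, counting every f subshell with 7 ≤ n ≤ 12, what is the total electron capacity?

84

An f subshell (ℓ = 3) exists for every n ≥ 4, so shells n = 7, 8, 9, 10, 11, 12 each contribute one — 6 subshells.
Since each f subshell holds 2(2·3+1) = 14 electrons, the total is 6 × 14 = 84.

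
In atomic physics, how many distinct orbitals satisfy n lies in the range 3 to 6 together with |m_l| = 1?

Go shell by shell, enumerating (l, m_l) with |m_l| = 1:
n=3 → 4; n=4 → 6; n=5 → 8; n=6 → 10.
Total orbitals: 4 + 6 + 8 + 10 = 28.

28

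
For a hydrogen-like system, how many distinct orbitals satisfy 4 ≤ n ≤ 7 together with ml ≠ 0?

Work shell by shell — for each n, count the (l, ml) pairs that satisfy ml ≠ 0:
n=4 → 12; n=5 → 20; n=6 → 30; n=7 → 42.
Total orbitals: 12 + 20 + 30 + 42 = 104.

104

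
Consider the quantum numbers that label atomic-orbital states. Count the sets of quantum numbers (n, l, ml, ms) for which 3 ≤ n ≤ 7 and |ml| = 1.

Treat each shell separately and count matching orbitals:
n=3 → 4; n=4 → 6; n=5 → 8; n=6 → 10; n=7 → 12.
Orbitals: 4 + 6 + 8 + 10 + 12 = 40. Including both spin states (ms = ±1/2) gives 2 × 40 = 80 states.

80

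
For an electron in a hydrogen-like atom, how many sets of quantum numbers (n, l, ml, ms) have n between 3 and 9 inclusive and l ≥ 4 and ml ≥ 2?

130

Count contributing orbitals for each principal shell:
n=5 → 3; n=6 → 7; n=7 → 12; n=8 → 18; n=9 → 25.
Orbitals: 3 + 7 + 12 + 18 + 25 = 65. Including both spin states (ms = ±1/2) gives 2 × 65 = 130 states.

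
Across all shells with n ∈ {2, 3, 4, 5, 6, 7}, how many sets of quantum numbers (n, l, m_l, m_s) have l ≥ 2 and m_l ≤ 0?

Count contributing orbitals for each principal shell:
n=3 → 3; n=4 → 7; n=5 → 12; n=6 → 18; n=7 → 25.
Orbitals: 3 + 7 + 12 + 18 + 25 = 65. Including both spin states (m_s = ±1/2) gives 2 × 65 = 130 states.

130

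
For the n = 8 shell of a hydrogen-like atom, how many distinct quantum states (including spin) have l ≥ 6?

56

Go through l = 0, …, 7 (the values permitted for n = 8).
Contributions: l=6 → 13; l=7 → 15.
Orbitals: 13 + 15 = 28. Each orbital carries two spin states, so 28 × 2 = 56 states.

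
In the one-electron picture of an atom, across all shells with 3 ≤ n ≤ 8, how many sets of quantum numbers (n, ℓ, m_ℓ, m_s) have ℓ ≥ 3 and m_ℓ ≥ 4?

Work shell by shell — for each n, count the (ℓ, m_ℓ) pairs that satisfy ℓ ≥ 3 and m_ℓ ≥ 4:
n=5 → 1; n=6 → 3; n=7 → 6; n=8 → 10.
Orbitals: 1 + 3 + 6 + 10 = 20. Including both spin states (m_s = ±1/2) gives 2 × 20 = 40 states.

40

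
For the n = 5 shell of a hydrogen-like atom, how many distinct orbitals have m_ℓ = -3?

The (ℓ, m_ℓ) pairs meeting m_ℓ = -3 give: ℓ=3 → 1; ℓ=4 → 1.
Total orbitals: 1 + 1 = 2.

2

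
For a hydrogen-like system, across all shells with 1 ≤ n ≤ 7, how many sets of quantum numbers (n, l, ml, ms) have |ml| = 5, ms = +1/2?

6

Count contributing orbitals for each principal shell:
n=6 → 2; n=7 → 4.
Orbitals: 2 + 4 = 6. With ms fixed to +1/2 there is one state per orbital, so 6 states.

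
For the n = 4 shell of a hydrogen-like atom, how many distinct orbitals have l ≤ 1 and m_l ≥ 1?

1

The n = 4 shell has l = 0 through 3; check each.
The (l, m_l) pairs meeting l ≤ 1 and m_l ≥ 1 give: l=1 → 1.
Total orbitals: 1.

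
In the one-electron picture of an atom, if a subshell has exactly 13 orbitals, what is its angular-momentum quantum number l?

l = 6 (i)

2l+1 = 13 gives l = 6.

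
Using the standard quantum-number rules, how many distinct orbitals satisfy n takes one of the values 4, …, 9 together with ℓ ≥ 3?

217

Treat each shell separately and count matching orbitals:
n=4 → 7; n=5 → 16; n=6 → 27; n=7 → 40; n=8 → 55; n=9 → 72.
Total orbitals: 7 + 16 + 27 + 40 + 55 + 72 = 217.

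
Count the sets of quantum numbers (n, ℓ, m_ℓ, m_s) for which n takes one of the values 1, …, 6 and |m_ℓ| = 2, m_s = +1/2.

20

Work shell by shell — for each n, count the (ℓ, m_ℓ) pairs that satisfy |m_ℓ| = 2:
n=3 → 2; n=4 → 4; n=5 → 6; n=6 → 8.
Orbitals: 2 + 4 + 6 + 8 = 20. With m_s fixed to +1/2 there is one state per orbital, so 20 states.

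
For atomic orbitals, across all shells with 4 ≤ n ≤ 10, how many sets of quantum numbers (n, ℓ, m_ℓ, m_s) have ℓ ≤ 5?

Go shell by shell, enumerating (ℓ, m_ℓ) with ℓ ≤ 5:
n=4 → 16; n=5 → 25; n=6 → 36; n=7 → 36; n=8 → 36; n=9 → 36; n=10 → 36.
Orbitals: 16 + 25 + 36 + 36 + 36 + 36 + 36 = 221. Including both spin states (m_s = ±1/2) gives 2 × 221 = 442 states.

442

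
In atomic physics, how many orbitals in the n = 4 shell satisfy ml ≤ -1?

Go through l = 0, …, 3 (the values permitted for n = 4).
The (l, ml) pairs meeting ml ≤ -1 give: l=1 → 1; l=2 → 2; l=3 → 3.
Total orbitals: 1 + 2 + 3 = 6.

6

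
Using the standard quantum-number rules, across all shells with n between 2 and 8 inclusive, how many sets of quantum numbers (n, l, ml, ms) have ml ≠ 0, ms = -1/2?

168

Go shell by shell, enumerating (l, ml) with ml ≠ 0:
n=2 → 2; n=3 → 6; n=4 → 12; n=5 → 20; n=6 → 30; n=7 → 42; n=8 → 56.
Orbitals: 2 + 6 + 12 + 20 + 30 + 42 + 56 = 168. With ms fixed to -1/2 there is one state per orbital, so 168 states.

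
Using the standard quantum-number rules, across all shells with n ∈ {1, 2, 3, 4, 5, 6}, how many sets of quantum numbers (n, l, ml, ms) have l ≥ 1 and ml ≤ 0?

100

Work shell by shell — for each n, count the (l, ml) pairs that satisfy l ≥ 1 and ml ≤ 0:
n=2 → 2; n=3 → 5; n=4 → 9; n=5 → 14; n=6 → 20.
Orbitals: 2 + 5 + 9 + 14 + 20 = 50. Including both spin states (ms = ±1/2) gives 2 × 50 = 100 states.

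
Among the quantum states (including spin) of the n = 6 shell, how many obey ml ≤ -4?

For n = 6, l ranges over 0 … 5.
Contributions: l=4 → 1; l=5 → 2.
Orbitals: 1 + 2 = 3. Each orbital carries two spin states, so 3 × 2 = 6 states.

6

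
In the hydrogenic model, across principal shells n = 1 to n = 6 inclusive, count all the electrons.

182

Shell n has n² orbitals: 1²=1 + 2²=4 + 3²=9 + 4²=16 + 5²=25 + 6²=36 = 91 orbitals.
Two spin states per orbital: 2 × 91 = 182 electrons.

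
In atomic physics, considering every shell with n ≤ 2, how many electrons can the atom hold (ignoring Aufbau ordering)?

Total orbitals = 1² + 2² = 5. Doubling for spin gives 10 electrons.

10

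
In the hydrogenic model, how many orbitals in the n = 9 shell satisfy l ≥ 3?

72

Go through l = 0, …, 8 (the values permitted for n = 9).
Orbitals with l ≥ 3, by l: l=3 → 7; l=4 → 9; l=5 → 11; l=6 → 13; l=7 → 15; l=8 → 17.
Total orbitals: 7 + 9 + 11 + 13 + 15 + 17 = 72.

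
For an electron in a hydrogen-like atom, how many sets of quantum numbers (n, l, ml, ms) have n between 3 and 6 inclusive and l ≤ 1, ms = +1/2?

Per-shell orbital counts meeting the constraint:
n=3 → 4; n=4 → 4; n=5 → 4; n=6 → 4.
Orbitals: 4 + 4 + 4 + 4 = 16. With ms fixed to +1/2 there is one state per orbital, so 16 states.

16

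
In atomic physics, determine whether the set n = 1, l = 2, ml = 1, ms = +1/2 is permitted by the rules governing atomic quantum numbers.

No

The orbital quantum number must satisfy 0 ≤ l ≤ n−1. With n = 1 the allowed l values are 0, so l = 2 is out of range.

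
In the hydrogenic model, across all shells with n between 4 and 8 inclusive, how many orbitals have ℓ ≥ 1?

185

Count contributing orbitals for each principal shell:
n=4 → 15; n=5 → 24; n=6 → 35; n=7 → 48; n=8 → 63.
Total orbitals: 15 + 24 + 35 + 48 + 63 = 185.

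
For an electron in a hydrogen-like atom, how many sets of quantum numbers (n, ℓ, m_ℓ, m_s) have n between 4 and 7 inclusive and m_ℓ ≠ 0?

Go shell by shell, enumerating (ℓ, m_ℓ) with m_ℓ ≠ 0:
n=4 → 12; n=5 → 20; n=6 → 30; n=7 → 42.
Orbitals: 12 + 20 + 30 + 42 = 104. Including both spin states (m_s = ±1/2) gives 2 × 104 = 208 states.

208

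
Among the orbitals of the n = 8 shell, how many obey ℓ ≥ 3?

With n = 8 the allowed ℓ are 0, 1, …, 7.
Contributions: ℓ=3 → 7; ℓ=4 → 9; ℓ=5 → 11; ℓ=6 → 13; ℓ=7 → 15.
Total orbitals: 7 + 9 + 11 + 13 + 15 = 55.

55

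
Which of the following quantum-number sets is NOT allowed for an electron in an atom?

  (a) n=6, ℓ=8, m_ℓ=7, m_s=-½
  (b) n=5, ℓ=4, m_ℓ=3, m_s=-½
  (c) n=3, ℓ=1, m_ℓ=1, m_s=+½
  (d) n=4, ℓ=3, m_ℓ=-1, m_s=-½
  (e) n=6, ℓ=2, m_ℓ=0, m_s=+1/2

(a) has ℓ = 8 ≥ n = 6, violating 0 ≤ ℓ ≤ n−1.
The remaining sets (b), (c), (d), (e) satisfy all four rules.

(a)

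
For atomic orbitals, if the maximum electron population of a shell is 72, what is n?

2n² = 72 ⇒ n² = 36 ⇒ n = 6.

n = 6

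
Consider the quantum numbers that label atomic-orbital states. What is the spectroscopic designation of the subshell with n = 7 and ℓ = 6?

7i

ℓ = 6 corresponds to the letter 'i', so the subshell is 7i.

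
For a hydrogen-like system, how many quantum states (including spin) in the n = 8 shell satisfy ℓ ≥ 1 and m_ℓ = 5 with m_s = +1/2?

For n = 8, ℓ ranges over 0 … 7.
The (ℓ, m_ℓ) pairs meeting ℓ ≥ 1 and m_ℓ = 5 give: ℓ=5 → 1; ℓ=6 → 1; ℓ=7 → 1.
Orbitals: 1 + 1 + 1 = 3. With m_s fixed to a single value there is one state per orbital, giving 3 states.

3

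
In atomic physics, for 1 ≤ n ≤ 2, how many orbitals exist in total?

Total orbitals = 1² + 2² = 5.

5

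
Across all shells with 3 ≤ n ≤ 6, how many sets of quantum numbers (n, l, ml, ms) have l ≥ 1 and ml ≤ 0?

96

Go shell by shell, enumerating (l, ml) with l ≥ 1 and ml ≤ 0:
n=3 → 5; n=4 → 9; n=5 → 14; n=6 → 20.
Orbitals: 5 + 9 + 14 + 20 = 48. Including both spin states (ms = ±1/2) gives 2 × 48 = 96 states.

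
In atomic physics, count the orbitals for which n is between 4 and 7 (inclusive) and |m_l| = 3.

20

Go shell by shell, enumerating (l, m_l) with |m_l| = 3:
n=4 → 2; n=5 → 4; n=6 → 6; n=7 → 8.
Total orbitals: 2 + 4 + 6 + 8 = 20.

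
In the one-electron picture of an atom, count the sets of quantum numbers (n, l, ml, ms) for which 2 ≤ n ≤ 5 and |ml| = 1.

Work shell by shell — for each n, count the (l, ml) pairs that satisfy |ml| = 1:
n=2 → 2; n=3 → 4; n=4 → 6; n=5 → 8.
Orbitals: 2 + 4 + 6 + 8 = 20. Including both spin states (ms = ±1/2) gives 2 × 20 = 40 states.

40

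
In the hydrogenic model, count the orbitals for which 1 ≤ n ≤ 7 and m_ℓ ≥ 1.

Treat each shell separately and count matching orbitals:
n=2 → 1; n=3 → 3; n=4 → 6; n=5 → 10; n=6 → 15; n=7 → 21.
Total orbitals: 1 + 3 + 6 + 10 + 15 + 21 = 56.

56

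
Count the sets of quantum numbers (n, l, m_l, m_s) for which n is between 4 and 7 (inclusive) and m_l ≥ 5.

8

Go shell by shell, enumerating (l, m_l) with m_l ≥ 5:
n=6 → 1; n=7 → 3.
Orbitals: 1 + 3 = 4. Including both spin states (m_s = ±1/2) gives 2 × 4 = 8 states.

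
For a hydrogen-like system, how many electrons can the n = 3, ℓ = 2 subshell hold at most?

10

A subshell with ℓ = 2 has 2ℓ+1 = 5 orbitals, each holding 2 electrons (spin ±1/2), so 5 × 2 = 10.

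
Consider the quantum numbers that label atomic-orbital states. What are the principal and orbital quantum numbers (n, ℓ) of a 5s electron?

The leading integer gives n = 5; the letter 's' means ℓ = 0.

n = 5, ℓ = 0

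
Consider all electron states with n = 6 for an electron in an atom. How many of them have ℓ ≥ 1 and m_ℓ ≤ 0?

40

The (ℓ, m_ℓ) pairs meeting ℓ ≥ 1 and m_ℓ ≤ 0 give: ℓ=1 → 2; ℓ=2 → 3; ℓ=3 → 4; ℓ=4 → 5; ℓ=5 → 6.
Orbitals: 2 + 3 + 4 + 5 + 6 = 20. Each orbital carries two spin states, so 20 × 2 = 40 states.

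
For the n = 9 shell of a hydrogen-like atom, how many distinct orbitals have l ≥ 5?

56

The (l, m_l) pairs meeting l ≥ 5 give: l=5 → 11; l=6 → 13; l=7 → 15; l=8 → 17.
Total orbitals: 11 + 13 + 15 + 17 = 56.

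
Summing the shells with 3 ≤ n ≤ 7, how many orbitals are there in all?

135

Shell n has n² orbitals: 3²=9 + 4²=16 + 5²=25 + 6²=36 + 7²=49 = 135 orbitals.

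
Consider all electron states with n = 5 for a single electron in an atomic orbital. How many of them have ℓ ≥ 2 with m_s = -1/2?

21

For n = 5, ℓ ranges over 0 … 4.
Orbitals with ℓ ≥ 2, by ℓ: ℓ=2 → 5; ℓ=3 → 7; ℓ=4 → 9.
Orbitals: 5 + 7 + 9 = 21. With m_s fixed to a single value there is one state per orbital, giving 21 states.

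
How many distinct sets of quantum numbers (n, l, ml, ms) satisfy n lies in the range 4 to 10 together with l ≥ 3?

616

Treat each shell separately and count matching orbitals:
n=4 → 7; n=5 → 16; n=6 → 27; n=7 → 40; n=8 → 55; n=9 → 72; n=10 → 91.
Orbitals: 7 + 16 + 27 + 40 + 55 + 72 + 91 = 308. Including both spin states (ms = ±1/2) gives 2 × 308 = 616 states.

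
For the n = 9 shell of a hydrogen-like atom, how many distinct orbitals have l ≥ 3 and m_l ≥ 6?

6

Go through l = 0, …, 8 (the values permitted for n = 9).
The (l, m_l) pairs meeting l ≥ 3 and m_l ≥ 6 give: l=6 → 1; l=7 → 2; l=8 → 3.
Total orbitals: 1 + 2 + 3 = 6.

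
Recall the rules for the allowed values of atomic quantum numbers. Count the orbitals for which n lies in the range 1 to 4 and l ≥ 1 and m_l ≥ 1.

Go shell by shell, enumerating (l, m_l) with l ≥ 1 and m_l ≥ 1:
n=2 → 1; n=3 → 3; n=4 → 6.
Total orbitals: 1 + 3 + 6 = 10.

10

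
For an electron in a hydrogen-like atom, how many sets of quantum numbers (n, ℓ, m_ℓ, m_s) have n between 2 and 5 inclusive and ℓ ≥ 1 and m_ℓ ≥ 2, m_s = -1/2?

Count contributing orbitals for each principal shell:
n=3 → 1; n=4 → 3; n=5 → 6.
Orbitals: 1 + 3 + 6 = 10. With m_s fixed to -1/2 there is one state per orbital, so 10 states.

10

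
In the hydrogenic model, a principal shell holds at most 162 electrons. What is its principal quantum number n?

2n² = 162 ⇒ n² = 81 ⇒ n = 9.

n = 9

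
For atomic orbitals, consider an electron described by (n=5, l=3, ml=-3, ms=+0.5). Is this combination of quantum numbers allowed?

Valid

n = 5 is a positive integer. l = 3 satisfies 0 ≤ l ≤ n−1 = 4. ml = -3 lies in the range −l … +l (here −3 … 3). ms = +1/2 is one of ±1/2.
All four constraints are satisfied.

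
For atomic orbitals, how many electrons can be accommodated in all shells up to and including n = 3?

Total orbitals = 1² + 2² + 3² = 14. Doubling for spin gives 28 electrons.

28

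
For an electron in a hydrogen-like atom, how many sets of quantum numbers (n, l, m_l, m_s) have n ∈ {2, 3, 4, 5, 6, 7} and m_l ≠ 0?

Per-shell orbital counts meeting the constraint:
n=2 → 2; n=3 → 6; n=4 → 12; n=5 → 20; n=6 → 30; n=7 → 42.
Orbitals: 2 + 6 + 12 + 20 + 30 + 42 = 112. Including both spin states (m_s = ±1/2) gives 2 × 112 = 224 states.

224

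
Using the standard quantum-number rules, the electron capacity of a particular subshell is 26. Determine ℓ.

2(2ℓ+1) = 26 ⇒ 2ℓ+1 = 13 ⇒ ℓ = 6.

ℓ = 6 (i)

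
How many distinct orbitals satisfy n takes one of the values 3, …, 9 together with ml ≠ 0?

238

Count contributing orbitals for each principal shell:
n=3 → 6; n=4 → 12; n=5 → 20; n=6 → 30; n=7 → 42; n=8 → 56; n=9 → 72.
Total orbitals: 6 + 12 + 20 + 30 + 42 + 56 + 72 = 238.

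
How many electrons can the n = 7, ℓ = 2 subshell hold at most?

10

A subshell with ℓ = 2 has 2ℓ+1 = 5 orbitals, each holding 2 electrons (spin ±1/2), so 5 × 2 = 10.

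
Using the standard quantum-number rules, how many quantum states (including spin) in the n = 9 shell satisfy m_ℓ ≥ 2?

56

For n = 9, ℓ ranges over 0 … 8.
The (ℓ, m_ℓ) pairs meeting m_ℓ ≥ 2 give: ℓ=2 → 1; ℓ=3 → 2; ℓ=4 → 3; ℓ=5 → 4; ℓ=6 → 5; ℓ=7 → 6; ℓ=8 → 7.
Orbitals: 1 + 2 + 3 + 4 + 5 + 6 + 7 = 28. Each orbital carries two spin states, so 28 × 2 = 56 states.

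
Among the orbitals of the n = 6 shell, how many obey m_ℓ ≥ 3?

6

With n = 6 the allowed ℓ are 0, 1, …, 5.
The (ℓ, m_ℓ) pairs meeting m_ℓ ≥ 3 give: ℓ=3 → 1; ℓ=4 → 2; ℓ=5 → 3.
Total orbitals: 1 + 2 + 3 = 6.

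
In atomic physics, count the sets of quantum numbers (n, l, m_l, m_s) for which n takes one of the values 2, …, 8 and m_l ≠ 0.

336

Per-shell orbital counts meeting the constraint:
n=2 → 2; n=3 → 6; n=4 → 12; n=5 → 20; n=6 → 30; n=7 → 42; n=8 → 56.
Orbitals: 2 + 6 + 12 + 20 + 30 + 42 + 56 = 168. Including both spin states (m_s = ±1/2) gives 2 × 168 = 336 states.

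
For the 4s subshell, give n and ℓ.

The leading integer gives n = 4; the letter 's' means ℓ = 0.

n = 4, ℓ = 0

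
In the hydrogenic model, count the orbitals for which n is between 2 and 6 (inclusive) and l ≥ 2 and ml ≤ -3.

10

Count contributing orbitals for each principal shell:
n=4 → 1; n=5 → 3; n=6 → 6.
Total orbitals: 1 + 3 + 6 = 10.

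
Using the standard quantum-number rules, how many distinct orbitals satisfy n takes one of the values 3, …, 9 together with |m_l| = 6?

Treat each shell separately and count matching orbitals:
n=7 → 2; n=8 → 4; n=9 → 6.
Total orbitals: 2 + 4 + 6 = 12.

12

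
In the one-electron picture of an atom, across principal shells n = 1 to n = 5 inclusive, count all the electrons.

110

Shell n has n² orbitals: 1²=1 + 2²=4 + 3²=9 + 4²=16 + 5²=25 = 55 orbitals.
Two spin states per orbital: 2 × 55 = 110 electrons.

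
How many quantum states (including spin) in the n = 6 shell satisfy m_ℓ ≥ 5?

The n = 6 shell has ℓ = 0 through 5; check each.
Orbitals with m_ℓ ≥ 5, by ℓ: ℓ=5 → 1.
Orbitals: 1. Each orbital carries two spin states, so 1 × 2 = 2 states.

2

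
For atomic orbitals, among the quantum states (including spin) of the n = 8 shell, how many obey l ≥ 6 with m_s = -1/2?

28

With n = 8 the allowed l are 0, 1, …, 7.
Per l-value: l=6 → 13; l=7 → 15.
Orbitals: 13 + 15 = 28. With m_s fixed to a single value there is one state per orbital, giving 28 states.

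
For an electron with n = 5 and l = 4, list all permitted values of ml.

-4, -3, -2, -1, 0, 1, 2, 3, 4

ml takes every integer from −l to +l. With l = 4 that gives the 9 values -4, -3, -2, -1, 0, 1, 2, 3, 4.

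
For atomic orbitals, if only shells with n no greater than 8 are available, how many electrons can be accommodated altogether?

408

Total orbitals = 1² + 2² + 3² + 4² + 5² + 6² + 7² + 8² = 204. Doubling for spin gives 408 electrons.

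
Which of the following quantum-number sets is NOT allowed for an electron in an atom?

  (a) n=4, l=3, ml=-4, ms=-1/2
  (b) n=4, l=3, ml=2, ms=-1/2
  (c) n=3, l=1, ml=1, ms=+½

(a)

(a) has |ml| = 4 > l = 3, violating −l ≤ ml ≤ l.
The remaining sets (b), (c) satisfy all four rules.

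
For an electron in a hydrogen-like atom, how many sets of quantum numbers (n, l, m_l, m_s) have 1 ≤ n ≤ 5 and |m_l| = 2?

24

For each n in the range, tally the orbitals obeying |m_l| = 2:
n=3 → 2; n=4 → 4; n=5 → 6.
Orbitals: 2 + 4 + 6 = 12. Including both spin states (m_s = ±1/2) gives 2 × 12 = 24 states.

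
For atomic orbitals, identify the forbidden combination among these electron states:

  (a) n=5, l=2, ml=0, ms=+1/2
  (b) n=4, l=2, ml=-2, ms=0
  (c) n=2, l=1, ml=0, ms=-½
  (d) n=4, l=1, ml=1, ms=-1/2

(b)

(b) has ms = 0, but an electron's spin must be ±1/2.
The remaining sets (a), (c), (d) satisfy all four rules.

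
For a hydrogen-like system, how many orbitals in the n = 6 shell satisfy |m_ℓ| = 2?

Contributions: ℓ=2 → 2; ℓ=3 → 2; ℓ=4 → 2; ℓ=5 → 2.
Total orbitals: 2 + 2 + 2 + 2 = 8.

8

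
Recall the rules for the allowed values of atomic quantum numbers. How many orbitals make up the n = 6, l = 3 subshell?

7

A subshell has 2l+1 orbitals; with l = 3, that's 7.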